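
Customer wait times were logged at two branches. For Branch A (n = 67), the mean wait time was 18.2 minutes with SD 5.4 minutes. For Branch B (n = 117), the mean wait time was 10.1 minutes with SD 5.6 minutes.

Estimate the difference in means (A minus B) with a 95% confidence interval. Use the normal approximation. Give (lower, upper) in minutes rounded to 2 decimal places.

Standard errors of each mean: 5.4/√67 = 0.6597 and 5.6/√117 = 0.5177.
SE(x̄₁ − x̄₂) = √(0.6597² + 0.5177²) = 0.8386 for independent samples with unequal variances.
With z* = 1.960, the margin is 1.960 × 0.8386 = 1.6437.
x̄₁ − x̄₂ = 18.2 − 10.1 = 8.1000; the interval is 8.1000 ± 1.6437 = (6.46, 9.74).

(6.46, 9.74)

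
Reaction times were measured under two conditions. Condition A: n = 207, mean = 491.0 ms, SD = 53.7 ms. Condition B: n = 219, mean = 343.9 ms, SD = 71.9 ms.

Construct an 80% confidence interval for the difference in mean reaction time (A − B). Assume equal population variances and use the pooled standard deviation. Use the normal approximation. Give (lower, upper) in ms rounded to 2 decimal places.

(139.18, 155.02)

Pooled variance s_p² = [206·53.7² + 218·71.9²] / (207+219−2) = 4058.9979, so s_p = 63.7103.
SE_diff = s_p·√(1/n₁ + 1/n₂) = 63.7103·√(1/207 + 1/219) = 6.1760.
z* = 1.282; margin = 1.282 × 6.1760 = 7.9176.
Difference = 491.0 − 343.9 = 147.1000.
147.1000 ± 7.9176 → (139.18, 155.02).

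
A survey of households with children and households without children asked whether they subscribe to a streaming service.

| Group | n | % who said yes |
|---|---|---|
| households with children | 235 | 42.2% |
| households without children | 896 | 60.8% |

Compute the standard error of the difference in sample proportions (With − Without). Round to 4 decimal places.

0.0361

The two standard errors are √(0.4220×0.5780/235) = 0.03222 and √(0.6080×0.3920/896) = 0.01631.
Because the samples are independent, SE_diff = √(0.03222² + 0.01631²) = 0.03611.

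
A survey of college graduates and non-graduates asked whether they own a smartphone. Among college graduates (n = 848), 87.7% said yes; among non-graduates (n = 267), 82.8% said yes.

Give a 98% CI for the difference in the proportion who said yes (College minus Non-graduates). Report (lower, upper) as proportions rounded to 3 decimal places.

The two standard errors are √(0.8770×0.1230/848) = 0.01128 and √(0.8280×0.1720/267) = 0.02310.
Because the samples are independent, SE_diff = √(0.01128² + 0.02310²) = 0.02571.
Using z* = 2.326 for 98%, ME = 2.326 × 0.02571 = 0.05980.
p̂₁ − p̂₂ = 0.0490; interval 0.0490 ± 0.05980 gives (-0.011, 0.109).

(-0.011, 0.109)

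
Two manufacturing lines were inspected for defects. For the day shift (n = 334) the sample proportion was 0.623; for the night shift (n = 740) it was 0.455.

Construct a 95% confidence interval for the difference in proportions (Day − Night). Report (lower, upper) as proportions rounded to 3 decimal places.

(0.105, 0.231)

Each SE is √(p̂(1−p̂)/n): √(0.6230·0.3770/334) = 0.02652 and √(0.4550·0.5450/740) = 0.01831.
SE(p̂₁ − p̂₂) = √(SE₁² + SE₂²) = √(0.0007033104 + 0.0003352561) = 0.03223, since the two samples are independent.
At 95% confidence z* = 1.960; margin = 1.960 × 0.03223 = 0.06317.
The difference is 0.6230 − 0.4550 = 0.1680, so the interval is 0.1680 ± 0.06317 = (0.105, 0.231).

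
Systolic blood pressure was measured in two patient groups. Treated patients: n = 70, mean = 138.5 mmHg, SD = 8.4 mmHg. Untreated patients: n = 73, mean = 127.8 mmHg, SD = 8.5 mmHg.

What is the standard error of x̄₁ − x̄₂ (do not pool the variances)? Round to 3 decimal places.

1.413

Per-group SEs: s₁/√n₁ = 8.4/√70 = 1.0040, s₂/√n₂ = 8.5/√73 = 0.9948.
Unpooled SE of the difference: √(1.008016 + 0.98962704) = 1.4134.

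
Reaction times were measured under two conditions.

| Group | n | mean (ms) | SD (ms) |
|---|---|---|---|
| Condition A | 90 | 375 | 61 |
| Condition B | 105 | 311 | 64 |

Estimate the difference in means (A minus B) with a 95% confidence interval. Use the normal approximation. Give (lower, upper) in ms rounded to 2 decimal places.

(46.43, 81.57)

Standard errors of each mean: 61/√90 = 6.4300 and 64/√105 = 6.2458.
SE(x̄₁ − x̄₂) = √(6.4300² + 6.2458²) = 8.9641 for independent samples with unequal variances.
With z* = 1.960, the margin is 1.960 × 8.9641 = 17.5696.
x̄₁ − x̄₂ = 375 − 311 = 64.0000; the interval is 64.0000 ± 17.5696 = (46.43, 81.57).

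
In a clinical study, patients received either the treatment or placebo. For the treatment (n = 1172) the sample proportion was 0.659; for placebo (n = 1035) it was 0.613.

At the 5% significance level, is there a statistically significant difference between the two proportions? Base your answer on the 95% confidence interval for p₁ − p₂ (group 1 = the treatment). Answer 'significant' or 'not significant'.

The two standard errors are √(0.6590×0.3410/1172) = 0.01385 and √(0.6130×0.3870/1035) = 0.01514.
Because the samples are independent, SE_diff = √(0.01385² + 0.01514²) = 0.02052.
Using z* = 1.960 for 95%, ME = 1.960 × 0.02052 = 0.04022.
p̂₁ − p̂₂ = 0.0460; interval 0.0460 ± 0.04022 gives (0.00578, 0.08622).
The interval (0.00578, 0.08622) does not contain 0, so the difference is significant.

significant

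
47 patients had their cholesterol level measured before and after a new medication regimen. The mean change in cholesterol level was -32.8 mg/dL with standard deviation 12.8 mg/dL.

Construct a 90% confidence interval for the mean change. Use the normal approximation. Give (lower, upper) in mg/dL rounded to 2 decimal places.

This is a matched-pairs design, so SE = s_d/√n = 12.8/√47 = 1.8671.
Margin = 1.645 × 1.8671 = 3.0714; the interval is -32.8 ± 3.0714 = (-35.87, -29.73).

(-35.87, -29.73)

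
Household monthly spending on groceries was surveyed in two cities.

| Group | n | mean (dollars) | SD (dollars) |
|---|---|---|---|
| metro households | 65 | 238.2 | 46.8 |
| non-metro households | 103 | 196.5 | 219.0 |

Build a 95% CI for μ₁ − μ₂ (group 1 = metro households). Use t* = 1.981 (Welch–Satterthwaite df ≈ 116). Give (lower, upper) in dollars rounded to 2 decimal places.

Per-group SEs: s₁/√n₁ = 46.8/√65 = 5.8048, s₂/√n₂ = 219.0/√103 = 21.5787.
Unpooled SE of the difference: √(33.69570304 + 465.64029369) = 22.3458.
Margin of error = t* · SE = 1.981 × 22.3458 = 44.2670.
x̄₁ − x̄₂ = 238.2 − 196.5 = 41.7000.
CI: 41.7000 ± 44.2670 = (-2.57, 85.97).

(-2.57, 85.97)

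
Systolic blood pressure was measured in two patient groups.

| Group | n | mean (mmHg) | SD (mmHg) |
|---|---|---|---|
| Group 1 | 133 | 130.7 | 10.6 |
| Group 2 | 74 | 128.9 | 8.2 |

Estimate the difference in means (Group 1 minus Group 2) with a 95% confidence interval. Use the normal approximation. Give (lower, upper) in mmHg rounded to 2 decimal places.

(-0.80, 4.40)

Per-group SEs: s₁/√n₁ = 10.6/√133 = 0.9191, s₂/√n₂ = 8.2/√74 = 0.9532.
Unpooled SE of the difference: √(0.84474481 + 0.90859024) = 1.3241.
Margin of error = z* · SE = 1.960 × 1.3241 = 2.5952.
x̄₁ − x̄₂ = 130.7 − 128.9 = 1.8000.
CI: 1.8000 ± 2.5952 = (-0.80, 4.40).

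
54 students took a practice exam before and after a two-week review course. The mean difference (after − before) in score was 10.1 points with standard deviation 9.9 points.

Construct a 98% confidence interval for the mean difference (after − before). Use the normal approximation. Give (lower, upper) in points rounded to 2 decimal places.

Paired design: SE = s_d/√n = 9.9/√54 = 1.3472.
z* = 2.326; margin of error = 2.326 × 1.3472 = 3.1336.
10.1 ± 3.1336 → (6.97, 13.23).

(6.97, 13.23)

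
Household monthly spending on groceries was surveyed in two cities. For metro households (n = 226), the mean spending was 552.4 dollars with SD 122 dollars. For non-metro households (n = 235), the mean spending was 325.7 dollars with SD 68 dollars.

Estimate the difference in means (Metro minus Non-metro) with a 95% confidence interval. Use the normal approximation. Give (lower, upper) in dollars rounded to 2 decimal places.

SE₁ = s₁/√n₁ = 122/√226 = 8.1153; SE₂ = 68/√235 = 4.4358.
Independent samples, unequal variances: SE_diff = √(SE₁² + SE₂²) = √(65.85809409 + 19.67632164) = 9.2485.
z* = 1.960, so margin of error = 1.960 × 9.2485 = 18.1271.
Difference in means = 552.4 − 325.7 = 226.7000.
226.7000 ± 18.1271 → (208.57, 244.83).

(208.57, 244.83)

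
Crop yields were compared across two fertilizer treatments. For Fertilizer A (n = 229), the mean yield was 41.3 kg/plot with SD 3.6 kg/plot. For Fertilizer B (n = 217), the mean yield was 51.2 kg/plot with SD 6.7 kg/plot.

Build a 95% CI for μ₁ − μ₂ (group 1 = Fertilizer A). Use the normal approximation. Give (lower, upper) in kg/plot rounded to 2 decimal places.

(-10.91, -8.89)

Per-group SEs: s₁/√n₁ = 3.6/√229 = 0.2379, s₂/√n₂ = 6.7/√217 = 0.4548.
Unpooled SE of the difference: √(0.05659641 + 0.20684304) = 0.5133.
Margin of error = z* · SE = 1.960 × 0.5133 = 1.0061.
x̄₁ − x̄₂ = 41.3 − 51.2 = -9.9000.
CI: -9.9000 ± 1.0061 = (-10.91, -8.89).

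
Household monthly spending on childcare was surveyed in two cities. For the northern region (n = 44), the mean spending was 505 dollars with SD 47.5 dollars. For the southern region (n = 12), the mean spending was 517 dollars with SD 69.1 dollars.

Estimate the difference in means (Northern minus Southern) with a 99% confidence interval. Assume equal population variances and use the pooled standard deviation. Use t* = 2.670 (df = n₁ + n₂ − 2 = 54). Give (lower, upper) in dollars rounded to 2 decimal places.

(-57.76, 33.76)

s_p = √[((n₁−1)s₁² + (n₂−1)s₂²)/(n₁+n₂−2)] = √[(43·47.5² + 11·69.1²)/54] = 52.6240.
SE = 52.6240·√(1/44 + 1/12) = 17.1380.
With t* = 2.670, margin = 2.670 × 17.1380 = 45.7585.
x̄₁ − x̄₂ = 505 − 517 = -12.0000; interval -12.0000 ± 45.7585 = (-57.76, 33.76).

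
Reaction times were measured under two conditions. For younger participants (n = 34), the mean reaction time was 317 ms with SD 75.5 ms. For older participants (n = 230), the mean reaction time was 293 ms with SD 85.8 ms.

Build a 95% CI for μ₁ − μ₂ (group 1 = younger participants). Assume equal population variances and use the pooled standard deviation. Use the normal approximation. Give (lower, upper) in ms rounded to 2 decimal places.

(-6.46, 54.46)

s_p = √[((n₁−1)s₁² + (n₂−1)s₂²)/(n₁+n₂−2)] = √[(33·75.5² + 229·85.8²)/262] = 84.5718.
SE = 84.5718·√(1/34 + 1/230) = 15.5390.
With z* = 1.960, margin = 1.960 × 15.5390 = 30.4564.
x̄₁ − x̄₂ = 317 − 293 = 24.0000; interval 24.0000 ± 30.4564 = (-6.46, 54.46).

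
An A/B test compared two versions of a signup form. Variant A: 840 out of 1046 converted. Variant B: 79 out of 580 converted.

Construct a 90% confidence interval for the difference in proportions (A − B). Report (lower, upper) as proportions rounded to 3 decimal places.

(0.636, 0.698)

Sample proportions: 840/1046 = 0.8031, 79/580 = 0.1362.
Each SE is √(p̂(1−p̂)/n): √(0.8031·0.1969/1046) = 0.01230 and √(0.1362·0.8638/580) = 0.01424.
SE(p̂₁ − p̂₂) = √(SE₁² + SE₂²) = √(0.00015129 + 0.0002027776) = 0.01882, since the two samples are independent.
At 90% confidence z* = 1.645; margin = 1.645 × 0.01882 = 0.03096.
The difference is 0.8031 − 0.1362 = 0.6669, so the interval is 0.6669 ± 0.03096 = (0.636, 0.698).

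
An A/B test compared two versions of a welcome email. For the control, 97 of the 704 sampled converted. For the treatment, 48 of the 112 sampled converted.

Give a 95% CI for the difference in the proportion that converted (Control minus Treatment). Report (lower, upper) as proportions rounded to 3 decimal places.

First, p̂₁ = 97/704 = 0.1378; p̂₂ = 48/112 = 0.4286.
The two standard errors are √(0.1378×0.8622/704) = 0.01299 and √(0.4286×0.5714/112) = 0.04676.
Because the samples are independent, SE_diff = √(0.01299² + 0.04676²) = 0.04853.
Using z* = 1.960 for 95%, ME = 1.960 × 0.04853 = 0.09512.
p̂₁ − p̂₂ = -0.2908; interval -0.2908 ± 0.09512 gives (-0.386, -0.196).

(-0.386, -0.196)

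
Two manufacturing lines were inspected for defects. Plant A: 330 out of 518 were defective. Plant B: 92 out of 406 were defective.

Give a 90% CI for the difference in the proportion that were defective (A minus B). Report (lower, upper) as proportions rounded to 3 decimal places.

(0.362, 0.459)

First, p̂₁ = 330/518 = 0.6371; p̂₂ = 92/406 = 0.2266.
The two standard errors are √(0.6371×0.3629/518) = 0.02113 and √(0.2266×0.7734/406) = 0.02078.
Because the samples are independent, SE_diff = √(0.02113² + 0.02078²) = 0.02964.
Using z* = 1.645 for 90%, ME = 1.645 × 0.02964 = 0.04876.
p̂₁ − p̂₂ = 0.4105; interval 0.4105 ± 0.04876 gives (0.362, 0.459).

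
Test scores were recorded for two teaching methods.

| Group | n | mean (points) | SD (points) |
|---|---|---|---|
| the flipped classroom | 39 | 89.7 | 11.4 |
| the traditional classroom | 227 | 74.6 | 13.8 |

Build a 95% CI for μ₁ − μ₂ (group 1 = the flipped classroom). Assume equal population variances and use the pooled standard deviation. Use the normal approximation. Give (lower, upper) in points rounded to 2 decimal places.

s_p = √[((n₁−1)s₁² + (n₂−1)s₂²)/(n₁+n₂−2)] = √[(38·11.4² + 226·13.8²)/264] = 13.4809.
SE = 13.4809·√(1/39 + 1/227) = 2.3368.
With z* = 1.960, margin = 1.960 × 2.3368 = 4.5801.
x̄₁ − x̄₂ = 89.7 − 74.6 = 15.1000; interval 15.1000 ± 4.5801 = (10.52, 19.68).

(10.52, 19.68)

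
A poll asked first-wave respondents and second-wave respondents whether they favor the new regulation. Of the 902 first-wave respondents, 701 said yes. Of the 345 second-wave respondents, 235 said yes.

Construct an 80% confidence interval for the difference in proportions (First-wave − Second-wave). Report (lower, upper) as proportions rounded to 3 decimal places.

(0.059, 0.133)

Sample proportions: 701/902 = 0.7772, 235/345 = 0.6812.
Each SE is √(p̂(1−p̂)/n): √(0.7772·0.2228/902) = 0.01386 and √(0.6812·0.3188/345) = 0.02509.
SE(p̂₁ − p̂₂) = √(SE₁² + SE₂²) = √(0.0001920996 + 0.0006295081) = 0.02866, since the two samples are independent.
At 80% confidence z* = 1.282; margin = 1.282 × 0.02866 = 0.03674.
The difference is 0.7772 − 0.6812 = 0.0960, so the interval is 0.0960 ± 0.03674 = (0.059, 0.133).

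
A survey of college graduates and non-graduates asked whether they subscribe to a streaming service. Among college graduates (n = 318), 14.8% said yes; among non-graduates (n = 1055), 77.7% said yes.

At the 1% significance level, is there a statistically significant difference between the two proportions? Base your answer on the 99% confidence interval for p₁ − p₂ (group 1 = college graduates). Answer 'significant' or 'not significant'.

significant

Each SE is √(p̂(1−p̂)/n): √(0.1480·0.8520/318) = 0.01991 and √(0.7770·0.2230/1055) = 0.01282.
SE(p̂₁ − p̂₂) = √(SE₁² + SE₂²) = √(0.0003964081 + 0.0001643524) = 0.02368, since the two samples are independent.
At 99% confidence z* = 2.576; margin = 2.576 × 0.02368 = 0.06100.
The difference is 0.1480 − 0.7770 = -0.6290, so the interval is -0.6290 ± 0.06100 = (-0.69000, -0.56800).
The interval (-0.69000, -0.56800) does not contain 0, so the difference is significant.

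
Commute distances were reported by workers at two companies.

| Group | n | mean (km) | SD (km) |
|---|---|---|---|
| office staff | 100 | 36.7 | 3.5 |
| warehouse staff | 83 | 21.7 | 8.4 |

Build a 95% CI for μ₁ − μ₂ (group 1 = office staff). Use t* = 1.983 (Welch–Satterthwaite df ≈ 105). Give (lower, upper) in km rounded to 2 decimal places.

(13.04, 16.96)

Standard errors of each mean: 3.5/√100 = 0.3500 and 8.4/√83 = 0.9220.
SE(x̄₁ − x̄₂) = √(0.3500² + 0.9220²) = 0.9862 for independent samples with unequal variances.
With t* = 1.983, the margin is 1.983 × 0.9862 = 1.9556.
x̄₁ − x̄₂ = 36.7 − 21.7 = 15.0000; the interval is 15.0000 ± 1.9556 = (13.04, 16.96).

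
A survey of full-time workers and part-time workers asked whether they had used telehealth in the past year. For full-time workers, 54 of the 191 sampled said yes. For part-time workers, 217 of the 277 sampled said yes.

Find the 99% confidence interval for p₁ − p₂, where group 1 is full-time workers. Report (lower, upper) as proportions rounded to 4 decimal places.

p̂₁ = 54/191 = 0.2827 and p̂₂ = 217/277 = 0.7834.
SE₁ = √(p̂₁(1−p̂₁)/n₁) = √(0.2827·0.7173/191) = 0.03258; SE₂ = √(0.7834·0.2166/277) = 0.02475.
Independent samples: SE of the difference = √(SE₁² + SE₂²) = √(0.0010614564 + 0.0006125625) = 0.04091.
z* for 99% confidence is 2.576, so the margin of error is 2.576 × 0.04091 = 0.10538.
Point estimate p̂₁ − p̂₂ = 0.2827 − 0.7834 = -0.5007.
-0.5007 ± 0.10538 → (-0.6061, -0.3953).

(-0.6061, -0.3953)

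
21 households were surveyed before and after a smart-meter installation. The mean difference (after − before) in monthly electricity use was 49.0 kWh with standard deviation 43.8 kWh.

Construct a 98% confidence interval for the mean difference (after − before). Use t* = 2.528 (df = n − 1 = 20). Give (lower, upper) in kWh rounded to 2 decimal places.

(24.84, 73.16)

This is a matched-pairs design, so SE = s_d/√n = 43.8/√21 = 9.5579.
Margin = 2.528 × 9.5579 = 24.1624; the interval is 49.0 ± 24.1624 = (24.84, 73.16).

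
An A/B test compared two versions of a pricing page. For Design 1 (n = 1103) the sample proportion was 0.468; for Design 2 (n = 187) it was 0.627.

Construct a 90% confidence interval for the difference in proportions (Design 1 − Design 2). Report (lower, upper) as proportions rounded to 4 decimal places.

The two standard errors are √(0.4680×0.5320/1103) = 0.01502 and √(0.6270×0.3730/187) = 0.03536.
Because the samples are independent, SE_diff = √(0.01502² + 0.03536²) = 0.03842.
Using z* = 1.645 for 90%, ME = 1.645 × 0.03842 = 0.06320.
p̂₁ − p̂₂ = -0.1590; interval -0.1590 ± 0.06320 gives (-0.2222, -0.0958).

(-0.2222, -0.0958)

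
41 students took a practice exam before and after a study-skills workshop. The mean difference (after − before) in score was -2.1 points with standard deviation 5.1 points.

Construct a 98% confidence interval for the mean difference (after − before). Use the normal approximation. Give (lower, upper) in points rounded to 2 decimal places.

Paired design: SE = s_d/√n = 5.1/√41 = 0.7965.
z* = 2.326; margin of error = 2.326 × 0.7965 = 1.8527.
-2.1 ± 1.8527 → (-3.95, -0.25).

(-3.95, -0.25)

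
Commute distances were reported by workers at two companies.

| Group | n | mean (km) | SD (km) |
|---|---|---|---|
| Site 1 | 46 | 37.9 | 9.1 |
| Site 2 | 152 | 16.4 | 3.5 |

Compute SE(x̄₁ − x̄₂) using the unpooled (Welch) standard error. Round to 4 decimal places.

SE₁ = s₁/√n₁ = 9.1/√46 = 1.3417; SE₂ = 3.5/√152 = 0.2839.
Independent samples, unequal variances: SE_diff = √(SE₁² + SE₂²) = √(1.80015889 + 0.08059921) = 1.3714.

1.3714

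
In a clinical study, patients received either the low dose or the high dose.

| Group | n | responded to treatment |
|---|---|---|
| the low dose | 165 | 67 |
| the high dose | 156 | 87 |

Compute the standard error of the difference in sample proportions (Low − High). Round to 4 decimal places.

0.0552

Sample proportions: 67/165 = 0.4061, 87/156 = 0.5577.
Each SE is √(p̂(1−p̂)/n): √(0.4061·0.5939/165) = 0.03823 and √(0.5577·0.4423/156) = 0.03976.
SE(p̂₁ − p̂₂) = √(SE₁² + SE₂²) = √(0.0014615329 + 0.0015808576) = 0.05516, since the two samples are independent.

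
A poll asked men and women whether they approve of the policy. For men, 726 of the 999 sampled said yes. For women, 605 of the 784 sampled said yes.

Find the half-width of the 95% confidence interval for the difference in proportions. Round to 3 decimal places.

Sample proportions: 726/999 = 0.7267, 605/784 = 0.7717.
Each SE is √(p̂(1−p̂)/n): √(0.7267·0.2733/999) = 0.01410 and √(0.7717·0.2283/784) = 0.01499.
SE(p̂₁ − p̂₂) = √(SE₁² + SE₂²) = √(0.00019881 + 0.0002247001) = 0.02058, since the two samples are independent.
At 95% confidence z* = 1.960; margin = 1.960 × 0.02058 = 0.04034.

0.040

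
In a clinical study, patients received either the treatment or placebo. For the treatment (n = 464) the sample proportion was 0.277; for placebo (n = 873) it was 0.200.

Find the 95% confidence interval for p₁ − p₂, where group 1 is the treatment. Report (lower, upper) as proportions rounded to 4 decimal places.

SE₁ = √(p̂₁(1−p̂₁)/n₁) = √(0.2770·0.7230/464) = 0.02078; SE₂ = √(0.2000·0.8000/873) = 0.01354.
Independent samples: SE of the difference = √(SE₁² + SE₂²) = √(0.0004318084 + 0.0001833316) = 0.02480.
z* for 95% confidence is 1.960, so the margin of error is 1.960 × 0.02480 = 0.04861.
Point estimate p̂₁ − p̂₂ = 0.2770 − 0.2000 = 0.0770.
0.0770 ± 0.04861 → (0.0284, 0.1256).

(0.0284, 0.1256)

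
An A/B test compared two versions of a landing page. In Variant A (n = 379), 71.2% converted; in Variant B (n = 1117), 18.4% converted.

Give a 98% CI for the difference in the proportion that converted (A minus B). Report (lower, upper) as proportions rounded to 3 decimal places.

The two standard errors are √(0.7120×0.2880/379) = 0.02326 and √(0.1840×0.8160/1117) = 0.01159.
Because the samples are independent, SE_diff = √(0.02326² + 0.01159²) = 0.02599.
Using z* = 2.326 for 98%, ME = 2.326 × 0.02599 = 0.06045.
p̂₁ − p̂₂ = 0.5280; interval 0.5280 ± 0.06045 gives (0.468, 0.588).

(0.468, 0.588)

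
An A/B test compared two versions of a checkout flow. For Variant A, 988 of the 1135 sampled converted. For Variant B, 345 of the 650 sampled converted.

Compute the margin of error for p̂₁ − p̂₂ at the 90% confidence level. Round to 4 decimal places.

0.0361

Sample proportions: 988/1135 = 0.8705, 345/650 = 0.5308.
Each SE is √(p̂(1−p̂)/n): √(0.8705·0.1295/1135) = 0.00997 and √(0.5308·0.4692/650) = 0.01957.
SE(p̂₁ − p̂₂) = √(SE₁² + SE₂²) = √(0.0000994009 + 0.0003829849) = 0.02196, since the two samples are independent.
At 90% confidence z* = 1.645; margin = 1.645 × 0.02196 = 0.03612.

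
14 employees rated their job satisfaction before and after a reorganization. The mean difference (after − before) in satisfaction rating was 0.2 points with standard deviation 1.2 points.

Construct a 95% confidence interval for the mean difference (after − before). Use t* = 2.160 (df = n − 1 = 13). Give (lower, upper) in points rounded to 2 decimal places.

This is a matched-pairs design, so SE = s_d/√n = 1.2/√14 = 0.3207.
Margin = 2.160 × 0.3207 = 0.6927; the interval is 0.2 ± 0.6927 = (-0.49, 0.89).

(-0.49, 0.89)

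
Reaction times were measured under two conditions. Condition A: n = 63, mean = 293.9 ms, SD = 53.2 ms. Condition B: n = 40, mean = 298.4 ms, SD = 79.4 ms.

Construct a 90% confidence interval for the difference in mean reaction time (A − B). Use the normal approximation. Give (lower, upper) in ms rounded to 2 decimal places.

(-27.91, 18.91)

Per-group SEs: s₁/√n₁ = 53.2/√63 = 6.7026, s₂/√n₂ = 79.4/√40 = 12.5542.
Unpooled SE of the difference: √(44.92484676 + 157.60793764) = 14.2314.
Margin of error = z* · SE = 1.645 × 14.2314 = 23.4107.
x̄₁ − x̄₂ = 293.9 − 298.4 = -4.5000.
CI: -4.5000 ± 23.4107 = (-27.91, 18.91).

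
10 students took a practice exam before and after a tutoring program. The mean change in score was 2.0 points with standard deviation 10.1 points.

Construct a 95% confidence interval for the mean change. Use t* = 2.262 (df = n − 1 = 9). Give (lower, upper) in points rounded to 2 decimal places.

This is a matched-pairs design, so SE = s_d/√n = 10.1/√10 = 3.1939.
Margin = 2.262 × 3.1939 = 7.2246; the interval is 2.0 ± 7.2246 = (-5.22, 9.22).

(-5.22, 9.22)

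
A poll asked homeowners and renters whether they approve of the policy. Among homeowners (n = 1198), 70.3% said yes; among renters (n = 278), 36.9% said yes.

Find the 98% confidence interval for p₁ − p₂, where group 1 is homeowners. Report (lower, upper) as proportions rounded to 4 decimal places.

SE₁ = √(p̂₁(1−p̂₁)/n₁) = √(0.7030·0.2970/1198) = 0.01320; SE₂ = √(0.3690·0.6310/278) = 0.02894.
Independent samples: SE of the difference = √(SE₁² + SE₂²) = √(0.00017424 + 0.0008375236) = 0.03181.
z* for 98% confidence is 2.326, so the margin of error is 2.326 × 0.03181 = 0.07399.
Point estimate p̂₁ − p̂₂ = 0.7030 − 0.3690 = 0.3340.
0.3340 ± 0.07399 → (0.2600, 0.4080).

(0.2600, 0.4080)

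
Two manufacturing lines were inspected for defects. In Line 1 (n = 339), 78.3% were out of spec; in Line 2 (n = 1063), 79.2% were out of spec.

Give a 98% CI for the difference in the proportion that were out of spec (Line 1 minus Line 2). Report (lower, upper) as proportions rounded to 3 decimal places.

The two standard errors are √(0.7830×0.2170/339) = 0.02239 and √(0.7920×0.2080/1063) = 0.01245.
Because the samples are independent, SE_diff = √(0.02239² + 0.01245²) = 0.02562.
Using z* = 2.326 for 98%, ME = 2.326 × 0.02562 = 0.05959.
p̂₁ − p̂₂ = -0.0090; interval -0.0090 ± 0.05959 gives (-0.069, 0.051).

(-0.069, 0.051)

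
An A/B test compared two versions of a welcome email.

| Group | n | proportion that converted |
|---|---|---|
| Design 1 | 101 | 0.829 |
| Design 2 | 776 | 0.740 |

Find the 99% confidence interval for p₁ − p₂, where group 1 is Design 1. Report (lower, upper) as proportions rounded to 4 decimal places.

(-0.0157, 0.1937)

SE₁ = √(p̂₁(1−p̂₁)/n₁) = √(0.8290·0.1710/101) = 0.03746; SE₂ = √(0.7400·0.2600/776) = 0.01575.
Independent samples: SE of the difference = √(SE₁² + SE₂²) = √(0.0014032516 + 0.0002480625) = 0.04064.
z* for 99% confidence is 2.576, so the margin of error is 2.576 × 0.04064 = 0.10469.
Point estimate p̂₁ − p̂₂ = 0.8290 − 0.7400 = 0.0890.
0.0890 ± 0.10469 → (-0.0157, 0.1937).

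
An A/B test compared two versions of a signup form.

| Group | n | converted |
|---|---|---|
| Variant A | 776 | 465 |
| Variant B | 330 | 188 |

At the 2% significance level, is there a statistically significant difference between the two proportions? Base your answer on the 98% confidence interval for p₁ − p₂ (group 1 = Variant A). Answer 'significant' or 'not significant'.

p̂₁ = 465/776 = 0.5992 and p̂₂ = 188/330 = 0.5697.
SE₁ = √(p̂₁(1−p̂₁)/n₁) = √(0.5992·0.4008/776) = 0.01759; SE₂ = √(0.5697·0.4303/330) = 0.02726.
Independent samples: SE of the difference = √(SE₁² + SE₂²) = √(0.0003094081 + 0.0007431076) = 0.03244.
z* for 98% confidence is 2.326, so the margin of error is 2.326 × 0.03244 = 0.07546.
Point estimate p̂₁ − p̂₂ = 0.5992 − 0.5697 = 0.0295.
0.0295 ± 0.07546 → (-0.04596, 0.10496).
The interval (-0.04596, 0.10496) contains 0, so the difference is not significant.

not significant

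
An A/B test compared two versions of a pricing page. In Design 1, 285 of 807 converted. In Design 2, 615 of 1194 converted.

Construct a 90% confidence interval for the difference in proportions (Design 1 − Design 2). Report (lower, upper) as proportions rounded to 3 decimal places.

Sample proportions: 285/807 = 0.3532, 615/1194 = 0.5151.
Each SE is √(p̂(1−p̂)/n): √(0.3532·0.6468/807) = 0.01683 and √(0.5151·0.4849/1194) = 0.01446.
SE(p̂₁ − p̂₂) = √(SE₁² + SE₂²) = √(0.0002832489 + 0.0002090916) = 0.02219, since the two samples are independent.
At 90% confidence z* = 1.645; margin = 1.645 × 0.02219 = 0.03650.
The difference is 0.3532 − 0.5151 = -0.1619, so the interval is -0.1619 ± 0.03650 = (-0.198, -0.125).

(-0.198, -0.125)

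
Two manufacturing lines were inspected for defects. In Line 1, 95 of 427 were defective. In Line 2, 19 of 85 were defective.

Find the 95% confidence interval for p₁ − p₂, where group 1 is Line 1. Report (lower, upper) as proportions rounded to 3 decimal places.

(-0.098, 0.096)

Sample proportions: 95/427 = 0.2225, 19/85 = 0.2235.
Each SE is √(p̂(1−p̂)/n): √(0.2225·0.7775/427) = 0.02013 and √(0.2235·0.7765/85) = 0.04519.
SE(p̂₁ − p̂₂) = √(SE₁² + SE₂²) = √(0.0004052169 + 0.0020421361) = 0.04947, since the two samples are independent.
At 95% confidence z* = 1.960; margin = 1.960 × 0.04947 = 0.09696.
The difference is 0.2225 − 0.2235 = -0.0010, so the interval is -0.0010 ± 0.09696 = (-0.098, 0.096).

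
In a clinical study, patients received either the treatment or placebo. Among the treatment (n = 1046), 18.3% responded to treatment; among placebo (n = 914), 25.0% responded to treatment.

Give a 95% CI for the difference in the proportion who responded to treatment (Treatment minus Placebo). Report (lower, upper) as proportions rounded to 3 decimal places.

(-0.104, -0.030)

The two standard errors are √(0.1830×0.8170/1046) = 0.01196 and √(0.2500×0.7500/914) = 0.01432.
Because the samples are independent, SE_diff = √(0.01196² + 0.01432²) = 0.01866.
Using z* = 1.960 for 95%, ME = 1.960 × 0.01866 = 0.03657.
p̂₁ − p̂₂ = -0.0670; interval -0.0670 ± 0.03657 gives (-0.104, -0.030).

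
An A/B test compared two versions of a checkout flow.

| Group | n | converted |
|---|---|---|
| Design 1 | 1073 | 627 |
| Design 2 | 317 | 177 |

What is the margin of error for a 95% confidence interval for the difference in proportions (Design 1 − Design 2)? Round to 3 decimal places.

0.062

Sample proportions: 627/1073 = 0.5843, 177/317 = 0.5584.
Each SE is √(p̂(1−p̂)/n): √(0.5843·0.4157/1073) = 0.01505 and √(0.5584·0.4416/317) = 0.02789.
SE(p̂₁ − p̂₂) = √(SE₁² + SE₂²) = √(0.0002265025 + 0.0007778521) = 0.03169, since the two samples are independent.
At 95% confidence z* = 1.960; margin = 1.960 × 0.03169 = 0.06211.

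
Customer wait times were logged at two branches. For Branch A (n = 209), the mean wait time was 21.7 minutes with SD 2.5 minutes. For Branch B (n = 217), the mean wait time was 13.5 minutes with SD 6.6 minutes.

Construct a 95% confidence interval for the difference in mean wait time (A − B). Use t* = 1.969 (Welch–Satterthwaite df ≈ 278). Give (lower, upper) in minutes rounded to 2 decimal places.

SE₁ = s₁/√n₁ = 2.5/√209 = 0.1729; SE₂ = 6.6/√217 = 0.4480.
Independent samples, unequal variances: SE_diff = √(SE₁² + SE₂²) = √(0.02989441 + 0.200704) = 0.4802.
t* = 1.969, so margin of error = 1.969 × 0.4802 = 0.9455.
Difference in means = 21.7 − 13.5 = 8.2000.
8.2000 ± 0.9455 → (7.25, 9.15).

(7.25, 9.15)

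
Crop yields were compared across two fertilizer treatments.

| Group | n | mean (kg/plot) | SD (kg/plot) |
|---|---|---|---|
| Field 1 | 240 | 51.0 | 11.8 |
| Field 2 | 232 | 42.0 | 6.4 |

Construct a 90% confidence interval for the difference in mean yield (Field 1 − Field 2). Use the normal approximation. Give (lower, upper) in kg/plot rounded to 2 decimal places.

(7.57, 10.43)

SE₁ = s₁/√n₁ = 11.8/√240 = 0.7617; SE₂ = 6.4/√232 = 0.4202.
Independent samples, unequal variances: SE_diff = √(SE₁² + SE₂²) = √(0.58018689 + 0.17656804) = 0.8699.
z* = 1.645, so margin of error = 1.645 × 0.8699 = 1.4310.
Difference in means = 51.0 − 42.0 = 9.0000.
9.0000 ± 1.4310 → (7.57, 10.43).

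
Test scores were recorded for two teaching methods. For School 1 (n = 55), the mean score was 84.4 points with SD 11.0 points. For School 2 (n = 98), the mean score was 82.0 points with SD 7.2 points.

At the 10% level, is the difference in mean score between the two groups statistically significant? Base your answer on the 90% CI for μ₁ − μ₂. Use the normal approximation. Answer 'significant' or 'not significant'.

not significant

SE₁ = s₁/√n₁ = 11.0/√55 = 1.4832; SE₂ = 7.2/√98 = 0.7273.
Independent samples, unequal variances: SE_diff = √(SE₁² + SE₂²) = √(2.19988224 + 0.52896529) = 1.6519.
z* = 1.645, so margin of error = 1.645 × 1.6519 = 2.7174.
Difference in means = 84.4 − 82.0 = 2.4000.
2.4000 ± 2.7174 → (-0.3174, 5.1174).
The interval (-0.3174, 5.1174) contains 0, so the difference is not significant.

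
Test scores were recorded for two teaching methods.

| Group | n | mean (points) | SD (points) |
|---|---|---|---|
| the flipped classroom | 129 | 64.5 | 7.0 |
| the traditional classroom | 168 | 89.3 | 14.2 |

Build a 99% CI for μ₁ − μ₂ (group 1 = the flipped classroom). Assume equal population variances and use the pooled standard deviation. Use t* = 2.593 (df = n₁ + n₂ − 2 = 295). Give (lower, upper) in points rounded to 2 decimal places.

(-28.33, -21.27)

s_p = √[((n₁−1)s₁² + (n₂−1)s₂²)/(n₁+n₂−2)] = √[(128·7.0² + 167·14.2²)/295] = 11.6366.
SE = 11.6366·√(1/129 + 1/168) = 1.3622.
With t* = 2.593, margin = 2.593 × 1.3622 = 3.5322.
x̄₁ − x̄₂ = 64.5 − 89.3 = -24.8000; interval -24.8000 ± 3.5322 = (-28.33, -21.27).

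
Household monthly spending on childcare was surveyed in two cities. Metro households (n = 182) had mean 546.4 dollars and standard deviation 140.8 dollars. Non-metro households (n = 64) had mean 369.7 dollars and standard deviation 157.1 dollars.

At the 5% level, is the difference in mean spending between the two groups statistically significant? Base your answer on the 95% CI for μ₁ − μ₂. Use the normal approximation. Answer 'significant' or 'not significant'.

significant

Per-group SEs: s₁/√n₁ = 140.8/√182 = 10.4368, s₂/√n₂ = 157.1/√64 = 19.6375.
Unpooled SE of the difference: √(108.92679424 + 385.63140625) = 22.2387.
Margin of error = z* · SE = 1.960 × 22.2387 = 43.5879.
x̄₁ − x̄₂ = 546.4 − 369.7 = 176.7000.
CI: 176.7000 ± 43.5879 = (133.1121, 220.2879).
The interval (133.1121, 220.2879) does not contain 0, so the difference is significant.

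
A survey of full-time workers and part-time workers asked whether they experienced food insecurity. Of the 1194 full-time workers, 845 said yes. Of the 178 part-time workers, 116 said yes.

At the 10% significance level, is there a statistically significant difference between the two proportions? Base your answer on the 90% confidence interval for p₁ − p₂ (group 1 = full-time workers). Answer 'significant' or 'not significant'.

First, p̂₁ = 845/1194 = 0.7077; p̂₂ = 116/178 = 0.6517.
The two standard errors are √(0.7077×0.2923/1194) = 0.01316 and √(0.6517×0.3483/178) = 0.03571.
Because the samples are independent, SE_diff = √(0.01316² + 0.03571²) = 0.03806.
Using z* = 1.645 for 90%, ME = 1.645 × 0.03806 = 0.06261.
p̂₁ − p̂₂ = 0.0560; interval 0.0560 ± 0.06261 gives (-0.00661, 0.11861).
The interval (-0.00661, 0.11861) contains 0, so the difference is not significant.

not significant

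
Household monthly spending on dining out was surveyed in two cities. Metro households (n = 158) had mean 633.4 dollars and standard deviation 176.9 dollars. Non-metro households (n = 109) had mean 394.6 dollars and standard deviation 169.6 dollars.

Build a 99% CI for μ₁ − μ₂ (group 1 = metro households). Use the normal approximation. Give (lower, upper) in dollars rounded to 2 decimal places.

(183.43, 294.17)

Standard errors of each mean: 176.9/√158 = 14.0734 and 169.6/√109 = 16.2447.
SE(x̄₁ − x̄₂) = √(14.0734² + 16.2447²) = 21.4930 for independent samples with unequal variances.
With z* = 2.576, the margin is 2.576 × 21.4930 = 55.3660.
x̄₁ − x̄₂ = 633.4 − 394.6 = 238.8000; the interval is 238.8000 ± 55.3660 = (183.43, 294.17).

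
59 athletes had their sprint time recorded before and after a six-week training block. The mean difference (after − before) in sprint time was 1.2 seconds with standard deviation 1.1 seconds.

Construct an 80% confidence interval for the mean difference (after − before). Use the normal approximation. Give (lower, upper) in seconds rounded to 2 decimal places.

This is a matched-pairs design, so SE = s_d/√n = 1.1/√59 = 0.1432.
Margin = 1.282 × 0.1432 = 0.1836; the interval is 1.2 ± 0.1836 = (1.02, 1.38).

(1.02, 1.38)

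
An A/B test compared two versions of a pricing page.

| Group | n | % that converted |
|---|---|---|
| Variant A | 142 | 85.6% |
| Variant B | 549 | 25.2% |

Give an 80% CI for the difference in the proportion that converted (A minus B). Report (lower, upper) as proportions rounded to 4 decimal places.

(0.5594, 0.6486)

The two standard errors are √(0.8560×0.1440/142) = 0.02946 and √(0.2520×0.7480/549) = 0.01853.
Because the samples are independent, SE_diff = √(0.02946² + 0.01853²) = 0.03480.
Using z* = 1.282 for 80%, ME = 1.282 × 0.03480 = 0.04461.
p̂₁ − p̂₂ = 0.6040; interval 0.6040 ± 0.04461 gives (0.5594, 0.6486).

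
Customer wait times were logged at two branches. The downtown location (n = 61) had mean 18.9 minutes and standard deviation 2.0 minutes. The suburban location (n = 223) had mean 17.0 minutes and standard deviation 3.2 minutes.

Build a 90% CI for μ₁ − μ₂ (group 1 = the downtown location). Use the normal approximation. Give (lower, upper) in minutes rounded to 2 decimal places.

(1.35, 2.45)

Standard errors of each mean: 2.0/√61 = 0.2561 and 3.2/√223 = 0.2143.
SE(x̄₁ − x̄₂) = √(0.2561² + 0.2143²) = 0.3339 for independent samples with unequal variances.
With z* = 1.645, the margin is 1.645 × 0.3339 = 0.5493.
x̄₁ − x̄₂ = 18.9 − 17.0 = 1.9000; the interval is 1.9000 ± 0.5493 = (1.35, 2.45).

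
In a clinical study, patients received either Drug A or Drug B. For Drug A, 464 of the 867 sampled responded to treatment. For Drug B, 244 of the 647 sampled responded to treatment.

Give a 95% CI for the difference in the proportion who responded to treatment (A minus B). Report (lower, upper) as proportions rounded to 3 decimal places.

p̂₁ = 464/867 = 0.5352 and p̂₂ = 244/647 = 0.3771.
SE₁ = √(p̂₁(1−p̂₁)/n₁) = √(0.5352·0.4648/867) = 0.01694; SE₂ = √(0.3771·0.6229/647) = 0.01905.
Independent samples: SE of the difference = √(SE₁² + SE₂²) = √(0.0002869636 + 0.0003629025) = 0.02549.
z* for 95% confidence is 1.960, so the margin of error is 1.960 × 0.02549 = 0.04996.
Point estimate p̂₁ − p̂₂ = 0.5352 − 0.3771 = 0.1581.
0.1581 ± 0.04996 → (0.108, 0.208).

(0.108, 0.208)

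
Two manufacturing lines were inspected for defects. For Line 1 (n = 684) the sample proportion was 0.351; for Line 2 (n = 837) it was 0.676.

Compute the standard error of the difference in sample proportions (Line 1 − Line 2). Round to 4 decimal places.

0.0244

SE₁ = √(p̂₁(1−p̂₁)/n₁) = √(0.3510·0.6490/684) = 0.01825; SE₂ = √(0.6760·0.3240/837) = 0.01618.
Independent samples: SE of the difference = √(SE₁² + SE₂²) = √(0.0003330625 + 0.0002617924) = 0.02439.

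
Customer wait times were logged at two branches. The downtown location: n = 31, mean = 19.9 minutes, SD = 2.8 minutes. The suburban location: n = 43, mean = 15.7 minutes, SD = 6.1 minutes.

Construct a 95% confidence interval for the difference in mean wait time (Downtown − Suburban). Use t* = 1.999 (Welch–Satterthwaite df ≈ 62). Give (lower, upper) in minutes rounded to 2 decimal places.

Standard errors of each mean: 2.8/√31 = 0.5029 and 6.1/√43 = 0.9302.
SE(x̄₁ − x̄₂) = √(0.5029² + 0.9302²) = 1.0574 for independent samples with unequal variances.
With t* = 1.999, the margin is 1.999 × 1.0574 = 2.1137.
x̄₁ − x̄₂ = 19.9 − 15.7 = 4.2000; the interval is 4.2000 ± 2.1137 = (2.09, 6.31).

(2.09, 6.31)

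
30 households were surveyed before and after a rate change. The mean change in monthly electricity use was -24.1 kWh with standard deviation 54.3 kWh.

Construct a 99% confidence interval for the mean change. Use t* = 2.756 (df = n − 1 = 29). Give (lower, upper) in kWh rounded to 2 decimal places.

(-51.42, 3.22)

This is a matched-pairs design, so SE = s_d/√n = 54.3/√30 = 9.9138.
Margin = 2.756 × 9.9138 = 27.3224; the interval is -24.1 ± 27.3224 = (-51.42, 3.22).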